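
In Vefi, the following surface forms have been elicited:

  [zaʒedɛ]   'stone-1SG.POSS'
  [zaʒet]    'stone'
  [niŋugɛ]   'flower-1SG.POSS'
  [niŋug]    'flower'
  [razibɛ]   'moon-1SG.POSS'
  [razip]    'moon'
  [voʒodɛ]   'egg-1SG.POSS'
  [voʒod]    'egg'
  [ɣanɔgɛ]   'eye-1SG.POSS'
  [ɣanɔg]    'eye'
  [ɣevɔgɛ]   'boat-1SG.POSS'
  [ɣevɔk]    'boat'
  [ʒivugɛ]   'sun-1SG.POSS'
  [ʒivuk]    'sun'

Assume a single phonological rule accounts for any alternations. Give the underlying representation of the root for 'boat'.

/ɣevɔk/

In [ɣevɔgɛ] and [ɣevɔk] the final segment of 'boat' alternates: [g] ~ [k].
But 'eye' keeps [g] in both environments ([ɣanɔgɛ], [ɣanɔg]), so there is no rule changing /g/ to [k] in isolation.
The underlying segment must be /k/; voiceless stops become voiced between vowels, yielding [g] there.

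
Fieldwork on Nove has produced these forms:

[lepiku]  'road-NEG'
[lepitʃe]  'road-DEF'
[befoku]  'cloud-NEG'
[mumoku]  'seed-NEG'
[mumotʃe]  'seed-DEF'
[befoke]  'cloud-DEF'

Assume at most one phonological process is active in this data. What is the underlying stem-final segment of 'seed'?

/tʃ/

'seed' shows [k] ~ [tʃ] at the end of the stem ([mumoku] vs [mumotʃe]).
If /k/ were underlying and a rule turned it into [tʃ] before the DEF suffix, 'cloud' would also alternate; but it has [k] in both [befoku] and [befoke].
Therefore /tʃ/ is basic and [k] is derived by depalatalization (palato-alveolar /tʃ/ becomes [k] when no front vowel follows).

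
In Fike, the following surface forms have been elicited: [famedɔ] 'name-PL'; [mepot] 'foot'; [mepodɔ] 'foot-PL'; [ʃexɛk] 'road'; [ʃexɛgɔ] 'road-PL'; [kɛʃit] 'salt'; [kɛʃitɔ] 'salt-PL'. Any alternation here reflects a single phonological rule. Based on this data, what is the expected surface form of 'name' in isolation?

[famet]

The root 'foot' surfaces as [mepot] and [mepodɔ], with a stem-final [t] ~ [d] alternation.
Compare 'salt', with invariant [t] in [kɛʃit] and [kɛʃitɔ]: an analysis with underlying /t/ and a rule producing [d] before the PL suffix would wrongly predict alternation here too.
The alternation reflects word-final obstruent devoicing: voiced obstruents become voiceless word-finally. /d/ is underlying.
The one attested form of 'name', [famedɔ], shows underlying /famed/. Applying the same rule word-finally gives [famet].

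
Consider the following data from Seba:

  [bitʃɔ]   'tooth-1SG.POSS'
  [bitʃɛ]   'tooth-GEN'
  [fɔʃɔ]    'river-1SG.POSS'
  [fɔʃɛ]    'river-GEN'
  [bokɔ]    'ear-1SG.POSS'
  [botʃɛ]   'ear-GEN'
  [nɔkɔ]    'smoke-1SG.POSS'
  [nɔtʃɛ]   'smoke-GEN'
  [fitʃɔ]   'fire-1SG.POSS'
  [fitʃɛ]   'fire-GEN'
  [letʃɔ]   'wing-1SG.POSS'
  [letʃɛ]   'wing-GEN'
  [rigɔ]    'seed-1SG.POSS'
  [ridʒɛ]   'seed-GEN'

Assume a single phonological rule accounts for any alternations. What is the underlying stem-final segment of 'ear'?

/k/

The stem for 'ear' ends in [k] in [bokɔ] but [tʃ] in [botʃɛ].
Compare 'fire', with invariant [tʃ] in [fitʃɔ] and [fitʃɛ]: an analysis with underlying /tʃ/ and a rule producing [k] before the 1SG.POSS suffix would wrongly predict alternation here too.
The alternation reflects palatalization before a front vowel: /k/ and /g/ become palato-alveolar [tʃ] and [dʒ] before a front vowel. /k/ is underlying.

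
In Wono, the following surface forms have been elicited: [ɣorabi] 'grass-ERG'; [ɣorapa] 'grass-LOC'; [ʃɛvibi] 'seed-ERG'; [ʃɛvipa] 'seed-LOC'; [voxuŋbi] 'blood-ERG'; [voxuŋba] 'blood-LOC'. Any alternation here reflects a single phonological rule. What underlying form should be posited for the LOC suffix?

/-pa/

The LOC suffix surfaces as [-ba] and [-pa], depending on the final segment of the stem.
By contrast the ERG suffix keeps its initial [b] throughout — that segment must be underlying.
So the underlying form is /-pa/, and voiceless stops become voiced after a nasal.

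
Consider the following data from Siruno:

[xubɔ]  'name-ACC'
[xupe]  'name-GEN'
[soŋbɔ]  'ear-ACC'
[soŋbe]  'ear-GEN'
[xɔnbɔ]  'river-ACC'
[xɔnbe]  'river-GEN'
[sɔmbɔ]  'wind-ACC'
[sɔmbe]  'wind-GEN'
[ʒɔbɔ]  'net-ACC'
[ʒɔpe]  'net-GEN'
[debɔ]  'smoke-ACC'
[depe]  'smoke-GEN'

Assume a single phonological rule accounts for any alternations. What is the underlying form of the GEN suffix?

The GEN morpheme has two allomorphs, [-be] and [-pe].
The ACC suffix, which begins with [b], is invariant after every stem; so [b] is not altered by any rule here.
So the underlying form is /-pe/, and voiceless stops become voiced after a nasal.

/-pe/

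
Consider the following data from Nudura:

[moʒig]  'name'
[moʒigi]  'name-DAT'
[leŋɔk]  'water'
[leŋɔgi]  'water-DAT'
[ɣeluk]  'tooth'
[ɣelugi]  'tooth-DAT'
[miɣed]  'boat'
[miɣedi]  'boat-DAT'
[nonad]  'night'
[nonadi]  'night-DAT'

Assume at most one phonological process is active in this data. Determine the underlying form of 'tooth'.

/ɣeluk/

'tooth' shows [k] ~ [g] at the end of the stem ([ɣeluk] vs [ɣelugi]).
If /g/ were underlying and a rule turned it into [k] in isolation, 'name' would also alternate; but it has [g] in both [moʒig] and [moʒigi].
Therefore /k/ is basic and [g] is derived by intervocalic voicing (voiceless stops become voiced between vowels).
Hence 'tooth' is /ɣeluk/ underlyingly.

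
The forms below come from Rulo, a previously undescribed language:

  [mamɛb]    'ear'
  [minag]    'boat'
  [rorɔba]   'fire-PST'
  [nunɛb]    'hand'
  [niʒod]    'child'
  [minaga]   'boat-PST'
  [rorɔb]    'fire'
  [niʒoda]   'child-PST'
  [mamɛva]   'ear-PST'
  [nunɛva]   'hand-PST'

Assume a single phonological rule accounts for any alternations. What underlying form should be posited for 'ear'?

/mamɛv/

The stem for 'ear' ends in [v] in [mamɛva] but [b] in [mamɛb].
But 'fire' keeps [b] in both environments ([rorɔba], [rorɔb]), so there is no rule changing /b/ to [v] before the PST suffix.
The alternation reflects word-final hardening: voiced fricatives become stops word-finally. /v/ is underlying.
So 'ear' = /mamɛv/.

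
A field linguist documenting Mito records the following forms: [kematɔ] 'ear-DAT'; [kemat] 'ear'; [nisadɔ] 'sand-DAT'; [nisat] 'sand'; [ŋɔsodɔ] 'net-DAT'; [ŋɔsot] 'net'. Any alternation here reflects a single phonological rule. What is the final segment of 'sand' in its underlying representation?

/d/

'sand' shows [d] ~ [t] at the end of the stem ([nisadɔ] vs [nisat]).
Compare 'ear', with invariant [t] in [kematɔ] and [kemat]: an analysis with underlying /t/ and a rule producing [d] before the DAT suffix would wrongly predict alternation here too.
The underlying segment must be /d/; voiced obstruents become voiceless word-finally, yielding [t] there.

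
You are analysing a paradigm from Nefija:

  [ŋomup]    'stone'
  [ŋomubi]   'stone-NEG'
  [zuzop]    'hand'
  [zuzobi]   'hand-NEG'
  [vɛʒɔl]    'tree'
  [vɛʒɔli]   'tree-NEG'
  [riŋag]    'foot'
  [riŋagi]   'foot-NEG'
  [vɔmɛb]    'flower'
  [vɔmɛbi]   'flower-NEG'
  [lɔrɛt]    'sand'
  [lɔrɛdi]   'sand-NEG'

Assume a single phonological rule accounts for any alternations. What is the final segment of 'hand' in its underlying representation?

/p/

The stem for 'hand' ends in [p] in [zuzop] but [b] in [zuzobi].
If /b/ were underlying and a rule turned it into [p] in isolation, 'flower' would also alternate; but it has [b] in both [vɔmɛb] and [vɔmɛbi].
The underlying segment must be /p/; voiceless stops become voiced between vowels, yielding [b] there.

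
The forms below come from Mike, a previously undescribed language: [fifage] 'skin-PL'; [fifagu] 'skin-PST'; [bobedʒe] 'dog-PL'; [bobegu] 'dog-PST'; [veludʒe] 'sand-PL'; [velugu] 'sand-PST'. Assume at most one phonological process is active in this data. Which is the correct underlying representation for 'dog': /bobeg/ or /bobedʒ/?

/bobedʒ/

The root 'dog' surfaces as [bobedʒe] and [bobegu], with a stem-final [dʒ] ~ [g] alternation.
If /g/ were underlying and a rule turned it into [dʒ] before the PL suffix, 'skin' would also alternate; but it has [g] in both [fifage] and [fifagu].
The alternation reflects depalatalization: palato-alveolar /dʒ/ becomes [g] when no front vowel follows. /dʒ/ is underlying.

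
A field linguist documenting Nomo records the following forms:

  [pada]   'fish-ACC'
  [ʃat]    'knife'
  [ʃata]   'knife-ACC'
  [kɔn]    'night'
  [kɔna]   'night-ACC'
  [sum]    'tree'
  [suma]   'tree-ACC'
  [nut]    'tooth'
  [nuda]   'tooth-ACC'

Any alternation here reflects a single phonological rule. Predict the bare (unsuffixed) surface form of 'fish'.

'tooth' shows [t] ~ [d] at the end of the stem ([nut] vs [nuda]).
The stem 'knife' ([ʃat], [ʃata]) shows [t] unchanged in both environments, so [t] cannot be basic with [d] derived before the ACC suffix.
The underlying segment must be /d/; voiced obstruents become voiceless word-finally, yielding [t] there.
From [pada] the stem 'fish' is /pad/; word-finally this yields [pat].

[pat]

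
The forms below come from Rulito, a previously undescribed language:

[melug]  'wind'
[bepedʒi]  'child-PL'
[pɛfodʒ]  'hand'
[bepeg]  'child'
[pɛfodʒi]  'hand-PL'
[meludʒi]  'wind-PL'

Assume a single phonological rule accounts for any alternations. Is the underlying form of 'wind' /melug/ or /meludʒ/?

/melug/

'wind' shows [g] ~ [dʒ] at the end of the stem ([melug] vs [meludʒi]).
The stem 'hand' ([pɛfodʒ], [pɛfodʒi]) shows [dʒ] unchanged in both environments, so [dʒ] cannot be basic with [g] derived in isolation.
The alternation reflects palatalization before a front vowel: /g/ becomes palato-alveolar [dʒ] before a front vowel. /g/ is underlying.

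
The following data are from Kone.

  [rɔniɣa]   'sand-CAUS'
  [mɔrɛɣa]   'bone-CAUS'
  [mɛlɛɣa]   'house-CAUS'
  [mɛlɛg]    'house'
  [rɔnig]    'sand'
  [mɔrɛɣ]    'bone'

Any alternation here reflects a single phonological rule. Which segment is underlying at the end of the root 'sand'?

In [rɔnig] and [rɔniɣa] the final segment of 'sand' alternates: [g] ~ [ɣ].
The stem 'bone' ([mɔrɛɣ], [mɔrɛɣa]) shows [ɣ] unchanged in both environments, so [ɣ] cannot be basic with [g] derived in isolation.
So /g/ is underlying, and a rule of intervocalic spirantization — voiced stops become fricatives between vowels — gives [ɣ].

/g/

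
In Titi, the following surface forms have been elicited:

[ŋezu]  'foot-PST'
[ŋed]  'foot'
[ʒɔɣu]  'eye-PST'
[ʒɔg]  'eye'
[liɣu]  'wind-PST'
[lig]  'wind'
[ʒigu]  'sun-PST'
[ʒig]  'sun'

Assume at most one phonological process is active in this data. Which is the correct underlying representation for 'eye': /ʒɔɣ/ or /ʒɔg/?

In [ʒɔɣu] and [ʒɔg] the final segment of 'eye' alternates: [ɣ] ~ [g].
The stem 'sun' ([ʒigu], [ʒig]) shows [g] unchanged in both environments, so [g] cannot be basic with [ɣ] derived before the PST suffix.
Therefore /ɣ/ is basic and [g] is derived by word-final hardening (voiced fricatives become stops word-finally).

/ʒɔɣ/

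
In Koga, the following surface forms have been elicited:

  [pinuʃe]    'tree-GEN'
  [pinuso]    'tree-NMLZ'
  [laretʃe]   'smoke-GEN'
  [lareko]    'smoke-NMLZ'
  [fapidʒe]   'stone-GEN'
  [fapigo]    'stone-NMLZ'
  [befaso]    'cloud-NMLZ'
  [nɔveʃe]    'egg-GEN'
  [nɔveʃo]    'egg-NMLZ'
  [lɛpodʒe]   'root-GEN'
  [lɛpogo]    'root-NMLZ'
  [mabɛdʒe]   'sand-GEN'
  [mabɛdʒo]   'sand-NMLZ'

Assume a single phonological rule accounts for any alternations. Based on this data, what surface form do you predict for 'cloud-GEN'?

The root 'tree' surfaces as [pinuʃe] and [pinuso], with a stem-final [ʃ] ~ [s] alternation.
But 'egg' keeps [ʃ] in both environments ([nɔveʃe], [nɔveʃo]), so there is no rule changing /ʃ/ to [s] before the NMLZ suffix.
The underlying segment must be /s/; /k/, /g/ and /s/ become palato-alveolar [tʃ], [dʒ] and [ʃ] before a front vowel, yielding [ʃ] there.
From [befaso] the stem 'cloud' is /befas/; before a front vowel this yields [befaʃe].

[befaʃe]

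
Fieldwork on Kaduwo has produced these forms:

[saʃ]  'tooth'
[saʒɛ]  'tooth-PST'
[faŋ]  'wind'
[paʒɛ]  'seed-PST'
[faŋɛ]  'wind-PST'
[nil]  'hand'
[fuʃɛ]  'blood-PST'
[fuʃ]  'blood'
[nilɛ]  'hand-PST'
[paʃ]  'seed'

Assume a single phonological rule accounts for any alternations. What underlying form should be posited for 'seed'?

/paʒ/

The stem for 'seed' ends in [ʃ] in [paʃ] but [ʒ] in [paʒɛ].
The stem 'blood' ([fuʃ], [fuʃɛ]) shows [ʃ] unchanged in both environments, so [ʃ] cannot be basic with [ʒ] derived before the PST suffix.
The alternation reflects word-final obstruent devoicing: voiced obstruents become voiceless word-finally. /ʒ/ is underlying.
The underlying form of 'seed' is therefore /paʒ/.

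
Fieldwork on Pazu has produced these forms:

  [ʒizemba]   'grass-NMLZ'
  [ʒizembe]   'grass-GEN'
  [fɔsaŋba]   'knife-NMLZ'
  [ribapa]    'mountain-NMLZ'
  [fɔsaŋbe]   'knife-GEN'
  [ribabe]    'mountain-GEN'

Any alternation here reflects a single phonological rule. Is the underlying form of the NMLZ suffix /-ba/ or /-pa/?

/-pa/

The NMLZ suffix surfaces as [-ba] and [-pa], depending on the final segment of the stem.
By contrast the GEN suffix keeps its initial [b] throughout — that segment must be underlying.
So the underlying form is /-pa/, and voiceless stops become voiced after a nasal.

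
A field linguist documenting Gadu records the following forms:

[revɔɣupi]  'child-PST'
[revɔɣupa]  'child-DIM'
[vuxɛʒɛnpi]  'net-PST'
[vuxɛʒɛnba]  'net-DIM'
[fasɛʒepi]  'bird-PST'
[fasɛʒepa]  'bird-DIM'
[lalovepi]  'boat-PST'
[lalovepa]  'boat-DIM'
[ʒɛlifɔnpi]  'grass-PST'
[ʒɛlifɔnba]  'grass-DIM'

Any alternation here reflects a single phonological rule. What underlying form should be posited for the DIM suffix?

The DIM suffix surfaces as [-ba] and [-pa], depending on the final segment of the stem.
By contrast the PST suffix keeps its initial [p] throughout — that segment must be underlying.
The DIM suffix is therefore /-ba/ underlyingly, with post-vocalic devoicing: voiced stops become voiceless after a vowel.

/-ba/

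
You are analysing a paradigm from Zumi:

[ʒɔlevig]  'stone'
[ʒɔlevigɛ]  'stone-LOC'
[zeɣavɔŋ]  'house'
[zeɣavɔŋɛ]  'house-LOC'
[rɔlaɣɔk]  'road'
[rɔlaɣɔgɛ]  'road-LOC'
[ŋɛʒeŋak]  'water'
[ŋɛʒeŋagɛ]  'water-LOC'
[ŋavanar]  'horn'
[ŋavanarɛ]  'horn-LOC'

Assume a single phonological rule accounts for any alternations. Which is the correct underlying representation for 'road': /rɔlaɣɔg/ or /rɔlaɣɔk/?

In [rɔlaɣɔk] and [rɔlaɣɔgɛ] the final segment of 'road' alternates: [k] ~ [g].
If /g/ were underlying and a rule turned it into [k] in isolation, 'stone' would also alternate; but it has [g] in both [ʒɔlevig] and [ʒɔlevigɛ].
Therefore /k/ is basic and [g] is derived by intervocalic voicing (voiceless stops become voiced between vowels).

/rɔlaɣɔk/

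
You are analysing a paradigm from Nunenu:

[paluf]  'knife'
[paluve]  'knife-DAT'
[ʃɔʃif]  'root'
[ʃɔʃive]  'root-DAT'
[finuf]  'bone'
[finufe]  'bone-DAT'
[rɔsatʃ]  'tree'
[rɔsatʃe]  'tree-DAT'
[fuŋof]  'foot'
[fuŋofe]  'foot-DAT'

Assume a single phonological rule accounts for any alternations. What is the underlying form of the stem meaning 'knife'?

In [paluf] and [paluve] the final segment of 'knife' alternates: [f] ~ [v].
The stem 'foot' ([fuŋof], [fuŋofe]) shows [f] unchanged in both environments, so [f] cannot be basic with [v] derived before the DAT suffix.
Therefore /v/ is basic and [f] is derived by word-final obstruent devoicing (voiced obstruents become voiceless word-finally).
The underlying form of 'knife' is therefore /paluv/.

/paluv/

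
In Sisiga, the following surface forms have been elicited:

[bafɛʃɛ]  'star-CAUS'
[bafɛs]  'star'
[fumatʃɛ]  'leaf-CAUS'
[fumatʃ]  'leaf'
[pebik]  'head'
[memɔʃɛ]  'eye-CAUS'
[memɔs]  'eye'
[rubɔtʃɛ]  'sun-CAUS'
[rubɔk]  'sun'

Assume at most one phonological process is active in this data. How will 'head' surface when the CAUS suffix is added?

The root 'sun' surfaces as [rubɔtʃɛ] and [rubɔk], with a stem-final [tʃ] ~ [k] alternation.
The stem 'leaf' ([fumatʃɛ], [fumatʃ]) shows [tʃ] unchanged in both environments, so [tʃ] cannot be basic with [k] derived in isolation.
Therefore /k/ is basic and [tʃ] is derived by palatalization before a front vowel (/k/ and /s/ become palato-alveolar [tʃ] and [ʃ] before a front vowel).
From [pebik] the stem 'head' is /pebik/; before a front vowel this yields [pebitʃɛ].

[pebitʃɛ]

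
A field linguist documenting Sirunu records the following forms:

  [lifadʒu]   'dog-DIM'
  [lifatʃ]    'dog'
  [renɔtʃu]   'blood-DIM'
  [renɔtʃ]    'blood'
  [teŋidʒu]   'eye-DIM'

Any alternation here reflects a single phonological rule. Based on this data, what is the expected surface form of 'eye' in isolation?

[teŋitʃ]

In [lifadʒu] and [lifatʃ] the final segment of 'dog' alternates: [dʒ] ~ [tʃ].
Compare 'blood', with invariant [tʃ] in [renɔtʃu] and [renɔtʃ]: an analysis with underlying /tʃ/ and a rule producing [dʒ] before the DIM suffix would wrongly predict alternation here too.
Therefore /dʒ/ is basic and [tʃ] is derived by word-final obstruent devoicing (voiced obstruents become voiceless word-finally).
From [teŋidʒu] the stem 'eye' is /teŋidʒ/; word-finally this yields [teŋitʃ].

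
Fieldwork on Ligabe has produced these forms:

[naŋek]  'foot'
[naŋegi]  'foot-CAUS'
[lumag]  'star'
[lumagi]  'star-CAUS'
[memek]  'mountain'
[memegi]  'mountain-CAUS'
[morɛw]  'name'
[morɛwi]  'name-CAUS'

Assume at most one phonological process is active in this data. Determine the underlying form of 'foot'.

/naŋek/

In [naŋek] and [naŋegi] the final segment of 'foot' alternates: [k] ~ [g].
But 'star' keeps [g] in both environments ([lumag], [lumagi]), so there is no rule changing /g/ to [k] in isolation.
So /k/ is underlying, and a rule of intervocalic voicing — voiceless stops become voiced between vowels — gives [g].
Hence 'foot' is /naŋek/ underlyingly.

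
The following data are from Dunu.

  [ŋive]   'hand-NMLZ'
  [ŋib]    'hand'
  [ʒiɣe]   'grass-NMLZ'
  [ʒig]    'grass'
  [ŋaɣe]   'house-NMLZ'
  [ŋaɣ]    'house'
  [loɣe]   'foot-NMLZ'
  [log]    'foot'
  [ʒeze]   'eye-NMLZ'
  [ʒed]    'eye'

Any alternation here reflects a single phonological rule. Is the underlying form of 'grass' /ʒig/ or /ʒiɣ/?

The stem for 'grass' ends in [ɣ] in [ʒiɣe] but [g] in [ʒig].
Compare 'house', with invariant [ɣ] in [ŋaɣe] and [ŋaɣ]: an analysis with underlying /ɣ/ and a rule producing [g] in isolation would wrongly predict alternation here too.
So /g/ is underlying, and a rule of intervocalic spirantization — voiced stops become fricatives between vowels — gives [ɣ].

/ʒig/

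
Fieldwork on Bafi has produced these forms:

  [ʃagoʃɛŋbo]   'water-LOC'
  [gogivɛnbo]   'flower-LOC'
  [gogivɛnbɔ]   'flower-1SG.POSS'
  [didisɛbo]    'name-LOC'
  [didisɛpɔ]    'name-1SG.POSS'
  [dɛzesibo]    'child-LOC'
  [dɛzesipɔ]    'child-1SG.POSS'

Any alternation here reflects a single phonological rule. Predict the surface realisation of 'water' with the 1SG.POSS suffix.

[ʃagoʃɛŋbɔ]

The 1SG.POSS morpheme has two allomorphs, [-bɔ] and [-pɔ].
By contrast the LOC suffix keeps its initial [b] throughout — that segment must be underlying.
The 1SG.POSS suffix is therefore /-pɔ/ underlyingly, with post-nasal voicing: voiceless stops become voiced after a nasal.
After 'water', which ends in a nasal, the suffix surfaces as [-bɔ], giving [ʃagoʃɛŋbɔ].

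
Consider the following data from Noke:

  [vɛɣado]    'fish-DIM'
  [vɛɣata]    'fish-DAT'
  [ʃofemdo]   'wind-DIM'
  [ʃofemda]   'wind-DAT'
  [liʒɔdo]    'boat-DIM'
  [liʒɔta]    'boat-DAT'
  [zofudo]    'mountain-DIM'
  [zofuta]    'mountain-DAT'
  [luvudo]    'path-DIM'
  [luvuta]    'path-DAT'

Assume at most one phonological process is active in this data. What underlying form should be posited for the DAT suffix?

/-ta/

The DAT morpheme has two allomorphs, [-da] and [-ta].
By contrast the DIM suffix keeps its initial [d] throughout — that segment must be underlying.
The DAT suffix is therefore /-ta/ underlyingly, with post-nasal voicing: voiceless stops become voiced after a nasal.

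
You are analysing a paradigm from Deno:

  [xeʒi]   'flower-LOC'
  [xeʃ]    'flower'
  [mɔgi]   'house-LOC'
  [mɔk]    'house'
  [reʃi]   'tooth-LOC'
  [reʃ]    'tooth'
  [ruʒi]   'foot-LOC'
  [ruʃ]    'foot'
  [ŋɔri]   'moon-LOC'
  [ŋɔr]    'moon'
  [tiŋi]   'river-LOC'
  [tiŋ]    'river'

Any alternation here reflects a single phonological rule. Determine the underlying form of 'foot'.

'foot' shows [ʒ] ~ [ʃ] at the end of the stem ([ruʒi] vs [ruʃ]).
But 'tooth' keeps [ʃ] in both environments ([reʃi], [reʃ]), so there is no rule changing /ʃ/ to [ʒ] before the LOC suffix.
The underlying segment must be /ʒ/; voiced obstruents become voiceless word-finally, yielding [ʃ] there.
The underlying form of 'foot' is therefore /ruʒ/.

/ruʒ/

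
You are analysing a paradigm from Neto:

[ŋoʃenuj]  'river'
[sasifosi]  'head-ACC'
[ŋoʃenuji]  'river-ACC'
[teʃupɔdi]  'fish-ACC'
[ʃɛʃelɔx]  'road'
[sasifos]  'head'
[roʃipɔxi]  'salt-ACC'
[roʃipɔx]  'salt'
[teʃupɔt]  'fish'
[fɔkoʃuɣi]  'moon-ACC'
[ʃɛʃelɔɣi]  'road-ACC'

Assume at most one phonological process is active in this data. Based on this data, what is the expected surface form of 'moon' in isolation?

'road' shows [x] ~ [ɣ] at the end of the stem ([ʃɛʃelɔx] vs [ʃɛʃelɔɣi]).
If /x/ were underlying and a rule turned it into [ɣ] before the ACC suffix, 'salt' would also alternate; but it has [x] in both [roʃipɔx] and [roʃipɔxi].
Therefore /ɣ/ is basic and [x] is derived by word-final obstruent devoicing (voiced obstruents become voiceless word-finally).
From [fɔkoʃuɣi] the stem 'moon' is /fɔkoʃuɣ/; word-finally this yields [fɔkoʃux].

[fɔkoʃux]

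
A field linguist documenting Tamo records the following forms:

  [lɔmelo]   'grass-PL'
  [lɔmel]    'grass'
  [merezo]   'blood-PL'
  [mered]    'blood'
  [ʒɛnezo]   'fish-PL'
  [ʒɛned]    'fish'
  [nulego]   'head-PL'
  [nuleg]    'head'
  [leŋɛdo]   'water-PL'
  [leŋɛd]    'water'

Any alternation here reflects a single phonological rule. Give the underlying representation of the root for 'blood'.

The stem for 'blood' ends in [z] in [merezo] but [d] in [mered].
But 'water' keeps [d] in both environments ([leŋɛdo], [leŋɛd]), so there is no rule changing /d/ to [z] before the PL suffix.
The alternation reflects word-final hardening: voiced fricatives become stops word-finally. /z/ is underlying.
The underlying form of 'blood' is therefore /merez/.

/merez/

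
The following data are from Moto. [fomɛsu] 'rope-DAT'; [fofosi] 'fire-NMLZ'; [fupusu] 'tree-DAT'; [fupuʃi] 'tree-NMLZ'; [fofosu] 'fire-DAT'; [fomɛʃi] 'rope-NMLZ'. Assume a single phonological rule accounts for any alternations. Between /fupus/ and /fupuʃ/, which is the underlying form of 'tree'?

'tree' shows [ʃ] ~ [s] at the end of the stem ([fupuʃi] vs [fupusu]).
If /s/ were underlying and a rule turned it into [ʃ] before the NMLZ suffix, 'fire' would also alternate; but it has [s] in both [fofosi] and [fofosu].
The underlying segment must be /ʃ/; palato-alveolar /ʃ/ becomes [s] when no front vowel follows, yielding [s] there.

/fupuʃ/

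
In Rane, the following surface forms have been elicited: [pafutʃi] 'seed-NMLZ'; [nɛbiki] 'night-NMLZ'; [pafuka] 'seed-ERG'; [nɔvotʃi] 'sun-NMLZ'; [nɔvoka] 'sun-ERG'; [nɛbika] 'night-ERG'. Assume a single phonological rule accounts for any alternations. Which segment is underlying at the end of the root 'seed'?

/tʃ/

In [pafutʃi] and [pafuka] the final segment of 'seed' alternates: [tʃ] ~ [k].
But 'night' keeps [k] in both environments ([nɛbiki], [nɛbika]), so there is no rule changing /k/ to [tʃ] before the NMLZ suffix.
So /tʃ/ is underlying, and a rule of depalatalization — palato-alveolar /tʃ/ becomes [k] when no front vowel follows — gives [k].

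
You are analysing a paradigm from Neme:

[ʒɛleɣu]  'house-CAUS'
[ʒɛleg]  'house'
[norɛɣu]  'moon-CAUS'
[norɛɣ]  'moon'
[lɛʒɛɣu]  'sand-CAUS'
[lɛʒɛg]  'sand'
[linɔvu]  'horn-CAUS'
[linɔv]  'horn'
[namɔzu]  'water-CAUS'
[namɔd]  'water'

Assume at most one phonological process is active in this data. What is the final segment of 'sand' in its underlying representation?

/g/

'sand' shows [ɣ] ~ [g] at the end of the stem ([lɛʒɛɣu] vs [lɛʒɛg]).
Compare 'moon', with invariant [ɣ] in [norɛɣu] and [norɛɣ]: an analysis with underlying /ɣ/ and a rule producing [g] in isolation would wrongly predict alternation here too.
Therefore /g/ is basic and [ɣ] is derived by intervocalic spirantization (voiced stops become fricatives between vowels).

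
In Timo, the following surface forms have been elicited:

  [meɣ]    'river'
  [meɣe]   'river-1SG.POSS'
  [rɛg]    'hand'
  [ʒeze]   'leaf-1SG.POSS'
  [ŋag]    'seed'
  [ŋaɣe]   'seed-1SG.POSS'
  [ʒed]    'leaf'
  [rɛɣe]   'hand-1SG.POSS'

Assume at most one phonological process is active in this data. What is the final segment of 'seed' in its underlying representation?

/g/

'seed' shows [g] ~ [ɣ] at the end of the stem ([ŋag] vs [ŋaɣe]).
But 'river' keeps [ɣ] in both environments ([meɣ], [meɣe]), so there is no rule changing /ɣ/ to [g] in isolation.
Therefore /g/ is basic and [ɣ] is derived by intervocalic spirantization (voiced stops become fricatives between vowels).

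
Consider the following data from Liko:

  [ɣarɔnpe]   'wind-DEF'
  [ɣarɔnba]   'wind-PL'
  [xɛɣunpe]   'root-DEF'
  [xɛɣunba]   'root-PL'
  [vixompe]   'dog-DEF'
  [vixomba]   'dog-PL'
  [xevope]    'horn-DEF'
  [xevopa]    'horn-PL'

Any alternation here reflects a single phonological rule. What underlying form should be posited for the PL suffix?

/-ba/

The PL morpheme has two allomorphs, [-ba] and [-pa].
The DEF suffix, which begins with [p], is invariant after every stem; so [p] is not altered by any rule here.
The PL suffix is therefore /-ba/ underlyingly, with post-vocalic devoicing: voiced stops become voiceless after a vowel.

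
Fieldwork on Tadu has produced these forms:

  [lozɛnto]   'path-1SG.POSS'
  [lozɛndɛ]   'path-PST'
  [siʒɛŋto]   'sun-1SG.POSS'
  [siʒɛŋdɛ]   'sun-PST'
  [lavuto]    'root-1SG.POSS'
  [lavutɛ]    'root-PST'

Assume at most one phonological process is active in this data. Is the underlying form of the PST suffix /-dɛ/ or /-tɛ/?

/-dɛ/

The PST morpheme has two allomorphs, [-dɛ] and [-tɛ].
By contrast the 1SG.POSS suffix keeps its initial [t] throughout — that segment must be underlying.
The PST suffix is therefore /-dɛ/ underlyingly, with post-vocalic devoicing: voiced stops become voiceless after a vowel.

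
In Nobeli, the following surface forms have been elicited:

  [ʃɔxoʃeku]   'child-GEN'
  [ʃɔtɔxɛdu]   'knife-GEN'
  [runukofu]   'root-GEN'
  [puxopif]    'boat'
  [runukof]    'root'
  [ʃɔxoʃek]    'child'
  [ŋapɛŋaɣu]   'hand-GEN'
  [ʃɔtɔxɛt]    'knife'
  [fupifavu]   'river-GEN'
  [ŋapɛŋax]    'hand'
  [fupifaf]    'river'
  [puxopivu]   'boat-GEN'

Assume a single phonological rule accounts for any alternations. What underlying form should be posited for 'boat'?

The stem for 'boat' ends in [v] in [puxopivu] but [f] in [puxopif].
The stem 'root' ([runukofu], [runukof]) shows [f] unchanged in both environments, so [f] cannot be basic with [v] derived before the GEN suffix.
The underlying segment must be /v/; voiced obstruents become voiceless word-finally, yielding [f] there.

/puxopiv/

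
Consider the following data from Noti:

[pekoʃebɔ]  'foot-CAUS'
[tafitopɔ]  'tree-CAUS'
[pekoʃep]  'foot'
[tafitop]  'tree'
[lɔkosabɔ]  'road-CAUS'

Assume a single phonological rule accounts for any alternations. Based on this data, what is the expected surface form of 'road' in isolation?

[lɔkosap]

'foot' shows [b] ~ [p] at the end of the stem ([pekoʃebɔ] vs [pekoʃep]).
If /p/ were underlying and a rule turned it into [b] before the CAUS suffix, 'tree' would also alternate; but it has [p] in both [tafitopɔ] and [tafitop].
The alternation reflects word-final obstruent devoicing: voiced obstruents become voiceless word-finally. /b/ is underlying.
The one attested form of 'road', [lɔkosabɔ], shows underlying /lɔkosab/. Applying the same rule word-finally gives [lɔkosap].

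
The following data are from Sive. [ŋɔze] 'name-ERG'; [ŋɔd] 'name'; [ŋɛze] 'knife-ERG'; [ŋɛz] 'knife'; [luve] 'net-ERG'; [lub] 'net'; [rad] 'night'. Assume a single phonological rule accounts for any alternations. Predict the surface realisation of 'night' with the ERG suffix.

The stem for 'name' ends in [z] in [ŋɔze] but [d] in [ŋɔd].
If /z/ were underlying and a rule turned it into [d] in isolation, 'knife' would also alternate; but it has [z] in both [ŋɛze] and [ŋɛz].
So /d/ is underlying, and a rule of intervocalic spirantization — voiced stops become fricatives between vowels — gives [z].
From [rad] the stem 'night' is /rad/; between vowels this yields [raze].

[raze]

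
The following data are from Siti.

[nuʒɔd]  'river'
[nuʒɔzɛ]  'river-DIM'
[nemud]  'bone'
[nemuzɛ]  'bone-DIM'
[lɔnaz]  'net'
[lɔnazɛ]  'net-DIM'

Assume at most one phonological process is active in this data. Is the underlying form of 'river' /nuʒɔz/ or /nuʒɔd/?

/nuʒɔd/

The root 'river' surfaces as [nuʒɔd] and [nuʒɔzɛ], with a stem-final [d] ~ [z] alternation.
Compare 'net', with invariant [z] in [lɔnaz] and [lɔnazɛ]: an analysis with underlying /z/ and a rule producing [d] in isolation would wrongly predict alternation here too.
So /d/ is underlying, and a rule of intervocalic spirantization — voiced stops become fricatives between vowels — gives [z].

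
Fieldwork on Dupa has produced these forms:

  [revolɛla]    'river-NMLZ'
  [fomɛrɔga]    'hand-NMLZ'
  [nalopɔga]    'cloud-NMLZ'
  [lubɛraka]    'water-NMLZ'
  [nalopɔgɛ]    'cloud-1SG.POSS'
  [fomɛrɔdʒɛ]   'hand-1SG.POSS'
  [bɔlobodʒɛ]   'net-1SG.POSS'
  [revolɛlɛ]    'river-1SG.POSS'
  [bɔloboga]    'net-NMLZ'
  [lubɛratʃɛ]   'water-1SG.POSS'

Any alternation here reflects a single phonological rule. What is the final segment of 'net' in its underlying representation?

In [bɔlobodʒɛ] and [bɔloboga] the final segment of 'net' alternates: [dʒ] ~ [g].
If /g/ were underlying and a rule turned it into [dʒ] before the 1SG.POSS suffix, 'cloud' would also alternate; but it has [g] in both [nalopɔgɛ] and [nalopɔga].
So /dʒ/ is underlying, and a rule of depalatalization — palato-alveolar /tʃ/ and /dʒ/ become [k] and [g] when no front vowel follows — gives [g].

/dʒ/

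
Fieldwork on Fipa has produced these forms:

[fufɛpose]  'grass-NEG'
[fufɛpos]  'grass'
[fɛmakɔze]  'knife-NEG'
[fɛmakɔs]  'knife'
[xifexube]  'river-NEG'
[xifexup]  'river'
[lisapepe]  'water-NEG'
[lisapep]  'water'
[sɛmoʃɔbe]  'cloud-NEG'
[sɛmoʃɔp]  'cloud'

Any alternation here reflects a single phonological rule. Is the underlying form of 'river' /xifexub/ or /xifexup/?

/xifexub/

The root 'river' surfaces as [xifexube] and [xifexup], with a stem-final [b] ~ [p] alternation.
If /p/ were underlying and a rule turned it into [b] before the NEG suffix, 'water' would also alternate; but it has [p] in both [lisapepe] and [lisapep].
The alternation reflects word-final obstruent devoicing: voiced obstruents become voiceless word-finally. /b/ is underlying.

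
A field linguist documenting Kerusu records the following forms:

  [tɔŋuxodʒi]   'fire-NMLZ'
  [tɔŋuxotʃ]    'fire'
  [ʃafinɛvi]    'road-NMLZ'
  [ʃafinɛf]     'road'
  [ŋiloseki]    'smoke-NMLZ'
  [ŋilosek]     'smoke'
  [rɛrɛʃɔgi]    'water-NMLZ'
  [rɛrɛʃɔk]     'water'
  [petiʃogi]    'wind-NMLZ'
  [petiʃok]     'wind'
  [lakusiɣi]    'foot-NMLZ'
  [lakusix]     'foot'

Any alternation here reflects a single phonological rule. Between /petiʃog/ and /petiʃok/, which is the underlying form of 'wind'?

The stem for 'wind' ends in [g] in [petiʃogi] but [k] in [petiʃok].
The stem 'smoke' ([ŋiloseki], [ŋilosek]) shows [k] unchanged in both environments, so [k] cannot be basic with [g] derived before the NMLZ suffix.
The underlying segment must be /g/; voiced obstruents become voiceless word-finally, yielding [k] there.

/petiʃog/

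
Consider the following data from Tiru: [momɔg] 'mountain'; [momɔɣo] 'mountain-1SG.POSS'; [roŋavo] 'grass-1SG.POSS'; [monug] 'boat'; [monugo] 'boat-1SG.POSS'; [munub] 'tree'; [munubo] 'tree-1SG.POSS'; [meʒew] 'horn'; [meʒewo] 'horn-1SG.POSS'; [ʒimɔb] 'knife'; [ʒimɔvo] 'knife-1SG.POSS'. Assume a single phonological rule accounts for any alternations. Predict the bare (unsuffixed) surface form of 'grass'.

[roŋab]

The root 'knife' surfaces as [ʒimɔb] and [ʒimɔvo], with a stem-final [b] ~ [v] alternation.
But 'tree' keeps [b] in both environments ([munub], [munubo]), so there is no rule changing /b/ to [v] before the 1SG.POSS suffix.
So /v/ is underlying, and a rule of word-final hardening — voiced fricatives become stops word-finally — gives [b].
The one attested form of 'grass', [roŋavo], shows underlying /roŋav/. Applying the same rule word-finally gives [roŋab].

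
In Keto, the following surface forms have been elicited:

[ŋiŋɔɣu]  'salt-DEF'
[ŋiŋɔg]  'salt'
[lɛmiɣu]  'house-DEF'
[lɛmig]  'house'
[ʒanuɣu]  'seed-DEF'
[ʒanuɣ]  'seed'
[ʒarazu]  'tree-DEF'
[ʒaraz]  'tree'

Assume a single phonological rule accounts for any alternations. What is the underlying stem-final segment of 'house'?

The root 'house' surfaces as [lɛmiɣu] and [lɛmig], with a stem-final [ɣ] ~ [g] alternation.
Compare 'seed', with invariant [ɣ] in [ʒanuɣu] and [ʒanuɣ]: an analysis with underlying /ɣ/ and a rule producing [g] in isolation would wrongly predict alternation here too.
The alternation reflects intervocalic spirantization: voiced stops become fricatives between vowels. /g/ is underlying.

/g/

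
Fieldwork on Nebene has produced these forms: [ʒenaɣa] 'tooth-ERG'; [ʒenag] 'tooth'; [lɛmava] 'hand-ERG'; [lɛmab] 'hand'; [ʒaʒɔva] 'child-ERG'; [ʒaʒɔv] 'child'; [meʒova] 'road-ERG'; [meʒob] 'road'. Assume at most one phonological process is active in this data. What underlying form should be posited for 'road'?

In [meʒova] and [meʒob] the final segment of 'road' alternates: [v] ~ [b].
If /v/ were underlying and a rule turned it into [b] in isolation, 'child' would also alternate; but it has [v] in both [ʒaʒɔva] and [ʒaʒɔv].
Therefore /b/ is basic and [v] is derived by intervocalic spirantization (voiced stops become fricatives between vowels).

/meʒob/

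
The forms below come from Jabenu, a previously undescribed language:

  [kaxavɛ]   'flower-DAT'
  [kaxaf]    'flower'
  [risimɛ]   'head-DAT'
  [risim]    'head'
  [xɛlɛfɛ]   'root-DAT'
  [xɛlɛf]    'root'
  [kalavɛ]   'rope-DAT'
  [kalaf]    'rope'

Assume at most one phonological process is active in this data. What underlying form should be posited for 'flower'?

/kaxav/

In [kaxavɛ] and [kaxaf] the final segment of 'flower' alternates: [v] ~ [f].
Compare 'root', with invariant [f] in [xɛlɛfɛ] and [xɛlɛf]: an analysis with underlying /f/ and a rule producing [v] before the DAT suffix would wrongly predict alternation here too.
Therefore /v/ is basic and [f] is derived by word-final obstruent devoicing (voiced obstruents become voiceless word-finally).
Hence 'flower' is /kaxav/ underlyingly.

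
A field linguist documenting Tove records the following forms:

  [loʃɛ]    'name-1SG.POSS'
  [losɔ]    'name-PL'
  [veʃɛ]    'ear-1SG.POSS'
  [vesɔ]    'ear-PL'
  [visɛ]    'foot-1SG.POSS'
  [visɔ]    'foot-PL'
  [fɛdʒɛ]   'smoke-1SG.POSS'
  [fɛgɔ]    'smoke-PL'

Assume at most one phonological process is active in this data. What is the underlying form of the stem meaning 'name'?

/loʃ/

The root 'name' surfaces as [loʃɛ] and [losɔ], with a stem-final [ʃ] ~ [s] alternation.
If /s/ were underlying and a rule turned it into [ʃ] before the 1SG.POSS suffix, 'foot' would also alternate; but it has [s] in both [visɛ] and [visɔ].
So /ʃ/ is underlying, and a rule of depalatalization — palato-alveolar /dʒ/ and /ʃ/ become [g] and [s] when no front vowel follows — gives [s].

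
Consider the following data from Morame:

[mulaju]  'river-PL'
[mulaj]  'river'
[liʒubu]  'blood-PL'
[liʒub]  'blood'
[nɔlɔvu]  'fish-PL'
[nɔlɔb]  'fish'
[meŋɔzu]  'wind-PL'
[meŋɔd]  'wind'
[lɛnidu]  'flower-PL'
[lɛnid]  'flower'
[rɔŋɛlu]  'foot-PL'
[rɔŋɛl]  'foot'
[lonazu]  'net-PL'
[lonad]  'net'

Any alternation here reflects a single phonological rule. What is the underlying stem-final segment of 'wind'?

/z/

The stem for 'wind' ends in [z] in [meŋɔzu] but [d] in [meŋɔd].
If /d/ were underlying and a rule turned it into [z] before the PL suffix, 'flower' would also alternate; but it has [d] in both [lɛnidu] and [lɛnid].
The underlying segment must be /z/; voiced fricatives become stops word-finally, yielding [d] there.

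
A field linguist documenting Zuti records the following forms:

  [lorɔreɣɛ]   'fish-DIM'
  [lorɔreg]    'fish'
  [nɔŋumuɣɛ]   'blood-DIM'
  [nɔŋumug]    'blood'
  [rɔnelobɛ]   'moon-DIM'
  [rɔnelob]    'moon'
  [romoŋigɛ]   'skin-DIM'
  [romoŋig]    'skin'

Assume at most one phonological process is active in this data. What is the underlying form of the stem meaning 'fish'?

/lorɔreɣ/

In [lorɔreɣɛ] and [lorɔreg] the final segment of 'fish' alternates: [ɣ] ~ [g].
Compare 'skin', with invariant [g] in [romoŋigɛ] and [romoŋig]: an analysis with underlying /g/ and a rule producing [ɣ] before the DIM suffix would wrongly predict alternation here too.
Therefore /ɣ/ is basic and [g] is derived by word-final hardening (voiced fricatives become stops word-finally).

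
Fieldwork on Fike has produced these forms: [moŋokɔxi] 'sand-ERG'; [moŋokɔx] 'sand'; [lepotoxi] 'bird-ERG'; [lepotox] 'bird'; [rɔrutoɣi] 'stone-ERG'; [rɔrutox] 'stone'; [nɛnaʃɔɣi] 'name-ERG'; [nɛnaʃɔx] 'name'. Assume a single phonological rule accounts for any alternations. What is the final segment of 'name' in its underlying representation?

/ɣ/

The stem for 'name' ends in [ɣ] in [nɛnaʃɔɣi] but [x] in [nɛnaʃɔx].
Compare 'bird', with invariant [x] in [lepotoxi] and [lepotox]: an analysis with underlying /x/ and a rule producing [ɣ] before the ERG suffix would wrongly predict alternation here too.
Therefore /ɣ/ is basic and [x] is derived by word-final obstruent devoicing (voiced obstruents become voiceless word-finally).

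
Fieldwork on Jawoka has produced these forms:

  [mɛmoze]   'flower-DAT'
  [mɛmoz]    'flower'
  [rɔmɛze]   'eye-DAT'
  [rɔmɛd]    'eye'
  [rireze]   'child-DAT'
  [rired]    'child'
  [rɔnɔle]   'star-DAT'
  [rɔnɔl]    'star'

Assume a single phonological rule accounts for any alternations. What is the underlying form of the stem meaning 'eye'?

In [rɔmɛze] and [rɔmɛd] the final segment of 'eye' alternates: [z] ~ [d].
If /z/ were underlying and a rule turned it into [d] in isolation, 'flower' would also alternate; but it has [z] in both [mɛmoze] and [mɛmoz].
So /d/ is underlying, and a rule of intervocalic spirantization — voiced stops become fricatives between vowels — gives [z].

/rɔmɛd/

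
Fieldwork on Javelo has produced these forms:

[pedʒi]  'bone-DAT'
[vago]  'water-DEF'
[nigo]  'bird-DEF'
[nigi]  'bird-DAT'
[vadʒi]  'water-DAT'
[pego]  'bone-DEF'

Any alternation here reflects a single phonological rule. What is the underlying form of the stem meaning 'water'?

/vadʒ/

The root 'water' surfaces as [vadʒi] and [vago], with a stem-final [dʒ] ~ [g] alternation.
The stem 'bird' ([nigi], [nigo]) shows [g] unchanged in both environments, so [g] cannot be basic with [dʒ] derived before the DAT suffix.
The underlying segment must be /dʒ/; palato-alveolar /dʒ/ becomes [g] when no front vowel follows, yielding [g] there.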